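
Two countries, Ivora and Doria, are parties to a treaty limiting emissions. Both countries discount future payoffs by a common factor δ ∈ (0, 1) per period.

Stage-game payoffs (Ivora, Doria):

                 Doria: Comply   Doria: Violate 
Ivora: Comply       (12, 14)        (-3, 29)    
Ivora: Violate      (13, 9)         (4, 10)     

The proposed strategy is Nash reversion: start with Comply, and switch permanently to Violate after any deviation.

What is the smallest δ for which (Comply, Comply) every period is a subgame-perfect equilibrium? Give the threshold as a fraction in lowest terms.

Ivora's threshold: (13−12)/(13−4) = 1/9.
Doria's threshold: (29−14)/(29−10) = 15/19.
1/9 < 15/19, so Doria binds and δ* = 15/19.

15/19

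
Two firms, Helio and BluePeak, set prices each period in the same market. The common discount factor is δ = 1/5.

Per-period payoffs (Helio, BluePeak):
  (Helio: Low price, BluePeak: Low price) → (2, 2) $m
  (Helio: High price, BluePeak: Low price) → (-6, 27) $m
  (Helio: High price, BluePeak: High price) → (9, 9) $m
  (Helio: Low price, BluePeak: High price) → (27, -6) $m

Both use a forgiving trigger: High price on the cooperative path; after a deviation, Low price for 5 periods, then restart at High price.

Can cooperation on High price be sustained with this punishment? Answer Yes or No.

Comparing payoff streams over the 6 periods until play realigns: cooperate → 9(1+δ+…+δ^5); deviate → 27 + 2(δ+…+δ^5).
Cooperation is sustained iff (9−2)(δ+…+δ^5) ≥ 27−9.
δ+…+δ^5 = 1/5·(1−(1/5)^5)/(1−1/5) = 0.2499, and (27−9)/(9−2) = 2.5714.
0.2499 < 2.5714, so cooperation is not sustainable.

No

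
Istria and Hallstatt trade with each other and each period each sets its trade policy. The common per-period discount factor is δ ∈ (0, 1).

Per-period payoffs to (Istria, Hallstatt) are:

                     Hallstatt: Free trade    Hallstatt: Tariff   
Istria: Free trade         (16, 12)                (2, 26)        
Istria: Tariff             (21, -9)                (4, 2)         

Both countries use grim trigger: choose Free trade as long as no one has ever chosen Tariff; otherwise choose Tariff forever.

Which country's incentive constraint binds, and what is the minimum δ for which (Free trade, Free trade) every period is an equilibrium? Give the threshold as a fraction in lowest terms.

Istria's threshold: (21−16)/(21−4) = 5/17.
Hallstatt's threshold: (26−12)/(26−2) = 7/12.
5/17 < 7/12, so Hallstatt binds and δ* = 7/12.

Hallstatt; δ ≥ 7/12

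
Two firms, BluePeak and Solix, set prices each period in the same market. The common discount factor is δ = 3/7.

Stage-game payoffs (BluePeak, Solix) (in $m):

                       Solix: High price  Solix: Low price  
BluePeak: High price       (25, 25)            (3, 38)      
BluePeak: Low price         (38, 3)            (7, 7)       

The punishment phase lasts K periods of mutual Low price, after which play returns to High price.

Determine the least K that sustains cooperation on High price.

4

IC: δ(1−δ^K)/(1−δ) ≥ (38−25)/(25−7) = 13/18.
With δ = 3/7: need 1 − δ^K ≥ 13/18·(1−3/7)/(3/7), i.e. δ^K ≤ 0.0370.
Since (3/7)^3 = 0.0787 and (3/7)^4 = 0.0337, the smallest such K is 4.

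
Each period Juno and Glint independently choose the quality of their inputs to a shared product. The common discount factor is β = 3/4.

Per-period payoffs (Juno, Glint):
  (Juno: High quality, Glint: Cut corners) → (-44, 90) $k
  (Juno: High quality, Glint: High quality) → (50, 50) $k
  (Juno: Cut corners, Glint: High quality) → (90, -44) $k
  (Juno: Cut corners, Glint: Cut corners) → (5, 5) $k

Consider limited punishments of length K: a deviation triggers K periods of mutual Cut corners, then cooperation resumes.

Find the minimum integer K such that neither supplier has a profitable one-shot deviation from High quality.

No profitable deviation requires (50−5)(β+…+β^K) ≥ 90−50, i.e. β+…+β^K ≥ 8/9 ≈ 0.8889.
With β = 3/4, the partial sums are K=1: 0.7500, K=2: 1.3125.
K = 2 is the first length at which the sum reaches 0.8889.

2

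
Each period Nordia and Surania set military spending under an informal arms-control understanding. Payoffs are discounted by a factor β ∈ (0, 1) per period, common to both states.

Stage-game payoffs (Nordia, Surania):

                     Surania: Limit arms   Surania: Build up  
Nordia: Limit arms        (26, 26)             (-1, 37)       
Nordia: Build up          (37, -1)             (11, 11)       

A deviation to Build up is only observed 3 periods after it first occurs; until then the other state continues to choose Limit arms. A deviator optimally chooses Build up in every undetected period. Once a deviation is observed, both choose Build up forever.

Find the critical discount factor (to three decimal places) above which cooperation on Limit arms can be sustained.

Deviating for the 3 undetected periods gains 37−26 = 11 per period over cooperation, then loses 26−11 = 15 per period forever once punishment starts.
Gain: 11(1 + β + … + β^2); loss: 15·β^3/(1−β).
No profitable deviation ⇔ 11(1−β^3) ≤ 15·β^3, i.e. β^3 ≥ 11/(11+15) = 11/26.
Hence β ≥ (11/26)^(1/3) ≈ 0.751.

0.751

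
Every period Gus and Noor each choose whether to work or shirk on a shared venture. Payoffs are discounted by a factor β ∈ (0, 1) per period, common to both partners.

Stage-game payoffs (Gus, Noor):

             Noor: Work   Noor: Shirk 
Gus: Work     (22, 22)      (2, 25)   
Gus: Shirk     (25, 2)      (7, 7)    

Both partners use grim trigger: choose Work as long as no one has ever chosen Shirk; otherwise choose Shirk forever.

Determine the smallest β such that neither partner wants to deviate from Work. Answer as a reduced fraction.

22/(1−β) ≥ 25 + 7β/(1−β)
22 ≥ 25 − 18β
β ≥ 3/18 = 1/6.

1/6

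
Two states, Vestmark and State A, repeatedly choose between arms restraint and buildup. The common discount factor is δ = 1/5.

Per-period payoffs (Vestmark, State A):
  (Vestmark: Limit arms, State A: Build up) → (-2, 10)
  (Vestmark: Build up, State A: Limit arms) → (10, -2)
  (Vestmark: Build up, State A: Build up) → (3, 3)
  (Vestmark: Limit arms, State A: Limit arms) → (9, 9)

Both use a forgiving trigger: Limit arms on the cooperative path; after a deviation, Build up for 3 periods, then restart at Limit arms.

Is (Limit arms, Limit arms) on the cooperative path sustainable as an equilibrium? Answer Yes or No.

Yes

Comparing payoff streams over the 4 periods until play realigns: cooperate → 9(1+δ+…+δ^3); deviate → 10 + 3(δ+…+δ^3).
Cooperation is sustained iff (9−3)(δ+…+δ^3) ≥ 10−9.
δ+…+δ^3 = 1/5·(1−(1/5)^3)/(1−1/5) = 0.2480, and (10−9)/(9−3) = 0.1667.
0.2480 ≥ 0.1667, so cooperation is sustainable.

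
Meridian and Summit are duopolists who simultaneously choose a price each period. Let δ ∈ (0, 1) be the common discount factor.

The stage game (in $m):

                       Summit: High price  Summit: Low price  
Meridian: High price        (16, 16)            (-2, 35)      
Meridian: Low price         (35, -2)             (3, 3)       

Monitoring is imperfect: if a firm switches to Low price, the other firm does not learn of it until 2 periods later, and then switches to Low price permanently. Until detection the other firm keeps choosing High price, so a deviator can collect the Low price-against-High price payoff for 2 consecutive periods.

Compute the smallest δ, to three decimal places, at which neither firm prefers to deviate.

0.771

A deviator earns 35 for 2 periods, then 3 forever; cooperating earns 16 forever. Multiplying the IC by (1−δ):
16 ≥ 35(1−δ^2) + 3δ^2, so 32·δ^2 ≥ 19 and δ^2 ≥ 19/32.
δ ≥ (19/32)^(1/2) ≈ 0.771.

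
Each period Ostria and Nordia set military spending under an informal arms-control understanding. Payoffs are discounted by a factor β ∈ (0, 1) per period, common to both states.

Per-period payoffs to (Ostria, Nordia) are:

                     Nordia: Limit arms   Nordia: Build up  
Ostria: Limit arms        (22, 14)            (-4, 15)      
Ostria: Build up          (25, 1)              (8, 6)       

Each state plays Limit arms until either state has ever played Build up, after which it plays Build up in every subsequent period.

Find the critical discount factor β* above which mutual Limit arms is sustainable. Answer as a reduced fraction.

3/17

For Ostria: deviation gain 25−22 = 3, per-period punishment loss 22−8 = 14. IC gives β ≥ 3/17.
For Nordia: gain 1, loss 8 per period, so β ≥ 1/9.
The tighter constraint is Ostria's, so cooperation needs β ≥ 3/17.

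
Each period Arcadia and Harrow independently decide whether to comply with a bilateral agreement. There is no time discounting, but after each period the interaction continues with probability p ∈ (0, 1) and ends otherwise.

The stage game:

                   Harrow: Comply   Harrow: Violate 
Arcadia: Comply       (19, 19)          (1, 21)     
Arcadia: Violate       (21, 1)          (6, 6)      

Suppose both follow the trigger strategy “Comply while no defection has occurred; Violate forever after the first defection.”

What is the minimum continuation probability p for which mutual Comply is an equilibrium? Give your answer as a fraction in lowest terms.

With no time discounting, the continuation probability p plays the role of the discount factor.
Grim-trigger IC: 19/(1−p) ≥ 21 + 6p/(1−p) ⇒ p ≥ (21−19)/(21−6) = 2/15.

2/15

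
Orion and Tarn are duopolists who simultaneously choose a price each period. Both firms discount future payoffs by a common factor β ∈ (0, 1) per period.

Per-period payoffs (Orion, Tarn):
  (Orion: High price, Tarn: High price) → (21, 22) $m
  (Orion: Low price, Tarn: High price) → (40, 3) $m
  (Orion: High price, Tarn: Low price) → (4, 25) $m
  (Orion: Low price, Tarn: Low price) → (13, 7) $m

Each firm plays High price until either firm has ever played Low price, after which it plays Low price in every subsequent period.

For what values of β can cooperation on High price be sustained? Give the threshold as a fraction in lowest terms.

Orion: cooperation gives 21 each period; deviation gives 40 once then 13 forever.
  21/(1−β) ≥ 40 + 13β/(1−β) ⇒ β ≥ 19/27.
Tarn: cooperation gives 22 each period; deviation gives 25 once then 7 forever.
  β ≥ 3/18 = 1/6.
Both must hold, so the binding constraint is Orion's: β ≥ 19/27.

19/27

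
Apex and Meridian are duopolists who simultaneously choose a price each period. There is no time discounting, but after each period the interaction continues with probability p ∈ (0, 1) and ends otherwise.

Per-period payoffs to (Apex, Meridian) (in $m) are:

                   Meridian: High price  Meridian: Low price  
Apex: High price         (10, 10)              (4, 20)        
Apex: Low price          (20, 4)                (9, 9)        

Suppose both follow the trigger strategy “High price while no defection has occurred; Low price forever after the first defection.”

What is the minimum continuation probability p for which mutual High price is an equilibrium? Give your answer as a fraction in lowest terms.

Expected cooperation value is 10 + p·10 + p²·10 + … = 10/(1−p); deviation gives 20 + p·9/(1−p).
10 ≥ 20(1−p) + 9p ⇒ 11p ≥ 10 ⇒ p ≥ 10/11.

10/11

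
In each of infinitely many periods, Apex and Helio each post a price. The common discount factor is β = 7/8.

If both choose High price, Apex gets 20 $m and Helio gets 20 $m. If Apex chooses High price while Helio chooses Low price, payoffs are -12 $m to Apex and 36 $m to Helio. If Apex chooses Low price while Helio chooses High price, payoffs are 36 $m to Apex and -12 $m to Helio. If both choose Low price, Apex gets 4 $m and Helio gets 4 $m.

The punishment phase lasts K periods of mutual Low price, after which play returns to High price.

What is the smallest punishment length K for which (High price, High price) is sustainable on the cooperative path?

No profitable deviation requires (20−4)(β+…+β^K) ≥ 36−20, i.e. β+…+β^K ≥ 1 ≈ 1.0000.
With β = 7/8, the partial sums are K=1: 0.8750, K=2: 1.6406.
K = 2 is the first length at which the sum reaches 1.0000.

2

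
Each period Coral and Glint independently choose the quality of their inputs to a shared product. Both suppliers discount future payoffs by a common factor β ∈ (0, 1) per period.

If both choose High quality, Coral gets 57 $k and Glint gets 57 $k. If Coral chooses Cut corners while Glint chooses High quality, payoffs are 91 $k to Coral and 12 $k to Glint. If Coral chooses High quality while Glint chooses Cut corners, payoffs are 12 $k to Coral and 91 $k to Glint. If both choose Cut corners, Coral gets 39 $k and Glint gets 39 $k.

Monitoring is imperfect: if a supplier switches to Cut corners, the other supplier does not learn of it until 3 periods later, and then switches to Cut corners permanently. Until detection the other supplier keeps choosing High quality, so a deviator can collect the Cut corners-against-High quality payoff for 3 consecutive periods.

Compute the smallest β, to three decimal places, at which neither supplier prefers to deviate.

A deviator earns 91 for 3 periods, then 39 forever; cooperating earns 57 forever. Multiplying the IC by (1−β):
57 ≥ 91(1−β^3) + 39β^3, so 52·β^3 ≥ 34 and β^3 ≥ 17/26.
β ≥ (17/26)^(1/3) ≈ 0.868.

0.868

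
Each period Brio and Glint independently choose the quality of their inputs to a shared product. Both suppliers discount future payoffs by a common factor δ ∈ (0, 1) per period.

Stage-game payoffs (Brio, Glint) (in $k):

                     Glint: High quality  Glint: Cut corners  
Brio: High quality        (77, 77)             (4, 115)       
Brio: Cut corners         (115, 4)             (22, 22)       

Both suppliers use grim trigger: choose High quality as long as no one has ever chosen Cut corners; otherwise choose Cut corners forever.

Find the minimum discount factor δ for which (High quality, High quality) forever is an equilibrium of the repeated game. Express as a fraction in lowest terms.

Under grim trigger the critical discount factor is (T−C)/(T−P) with T = 115, C = 77, P = 22.
δ* = (115−77)/(115−22) = 38/93.

38/93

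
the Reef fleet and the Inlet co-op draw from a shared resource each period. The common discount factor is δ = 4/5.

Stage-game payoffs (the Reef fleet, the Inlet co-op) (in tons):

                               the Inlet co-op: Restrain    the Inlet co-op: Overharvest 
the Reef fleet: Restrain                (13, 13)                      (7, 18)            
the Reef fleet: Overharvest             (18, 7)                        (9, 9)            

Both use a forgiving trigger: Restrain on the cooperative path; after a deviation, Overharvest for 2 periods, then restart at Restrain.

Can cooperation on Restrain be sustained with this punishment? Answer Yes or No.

Yes

A one-shot deviation gives 18 now, then 9 for 2 periods, then back to 13.
Gain from deviating: (18−13) today; loss: (13−9) in each of the next 2 periods.
No-deviation condition: (13−9)(δ+…+δ^2) ≥ 18−13, i.e. δ+…+δ^2 ≥ 5/4.
At δ = 4/5: δ+…+δ^2 = 1.4400 ≥ 1.2500.
So cooperation is sustainable.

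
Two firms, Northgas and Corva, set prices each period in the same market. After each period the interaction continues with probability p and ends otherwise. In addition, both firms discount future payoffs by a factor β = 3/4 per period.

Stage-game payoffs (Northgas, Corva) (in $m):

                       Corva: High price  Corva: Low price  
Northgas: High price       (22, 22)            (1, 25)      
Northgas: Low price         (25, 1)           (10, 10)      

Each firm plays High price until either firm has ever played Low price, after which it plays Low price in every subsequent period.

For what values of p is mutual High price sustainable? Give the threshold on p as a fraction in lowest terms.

4/15

With continuation probability p and discount β, the effective per-period discount factor is βp.
Grim-trigger IC: βp ≥ (25−22)/(25−10) = 1/5.
So p ≥ (1/5)/(3/4) = 4/15.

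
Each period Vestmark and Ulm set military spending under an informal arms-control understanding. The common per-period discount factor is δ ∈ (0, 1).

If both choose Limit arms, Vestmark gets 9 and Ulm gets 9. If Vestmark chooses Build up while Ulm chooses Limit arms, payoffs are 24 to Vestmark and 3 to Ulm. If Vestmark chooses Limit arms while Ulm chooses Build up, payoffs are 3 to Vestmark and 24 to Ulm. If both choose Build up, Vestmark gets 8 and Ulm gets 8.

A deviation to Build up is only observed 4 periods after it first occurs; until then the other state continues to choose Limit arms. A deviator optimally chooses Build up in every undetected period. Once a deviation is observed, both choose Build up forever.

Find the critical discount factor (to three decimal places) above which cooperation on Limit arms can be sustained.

Deviating for the 4 undetected periods gains 24−9 = 15 per period over cooperation, then loses 9−8 = 1 per period forever once punishment starts.
Gain: 15(1 + δ + … + δ^3); loss: 1·δ^4/(1−δ).
No profitable deviation ⇔ 15(1−δ^4) ≤ 1·δ^4, i.e. δ^4 ≥ 15/(15+1) = 15/16.
Hence δ ≥ (15/16)^(1/4) ≈ 0.984.

0.984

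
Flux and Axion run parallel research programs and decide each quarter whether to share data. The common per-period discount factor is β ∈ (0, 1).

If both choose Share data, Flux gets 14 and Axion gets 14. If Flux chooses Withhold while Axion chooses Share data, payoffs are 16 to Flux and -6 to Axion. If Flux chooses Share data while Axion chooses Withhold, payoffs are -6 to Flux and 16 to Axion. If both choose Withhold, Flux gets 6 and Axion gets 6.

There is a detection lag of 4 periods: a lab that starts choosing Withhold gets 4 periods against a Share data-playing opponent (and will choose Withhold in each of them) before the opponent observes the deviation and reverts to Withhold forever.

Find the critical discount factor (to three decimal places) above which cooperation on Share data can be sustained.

A deviator earns 16 for 4 periods, then 6 forever; cooperating earns 14 forever. Multiplying the IC by (1−β):
14 ≥ 16(1−β^4) + 6β^4, so 10·β^4 ≥ 2 and β^4 ≥ 1/5.
β ≥ (1/5)^(1/4) ≈ 0.669.

0.669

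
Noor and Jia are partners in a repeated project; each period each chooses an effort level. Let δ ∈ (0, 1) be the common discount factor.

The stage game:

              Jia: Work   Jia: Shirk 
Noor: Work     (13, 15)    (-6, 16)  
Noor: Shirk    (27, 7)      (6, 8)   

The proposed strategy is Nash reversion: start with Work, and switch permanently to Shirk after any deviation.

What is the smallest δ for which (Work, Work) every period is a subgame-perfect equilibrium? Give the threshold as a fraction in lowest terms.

Noor's threshold: (27−13)/(27−6) = 2/3.
Jia's threshold: (16−15)/(16−8) = 1/8.
2/3 > 1/8, so Noor binds and δ* = 2/3.

2/3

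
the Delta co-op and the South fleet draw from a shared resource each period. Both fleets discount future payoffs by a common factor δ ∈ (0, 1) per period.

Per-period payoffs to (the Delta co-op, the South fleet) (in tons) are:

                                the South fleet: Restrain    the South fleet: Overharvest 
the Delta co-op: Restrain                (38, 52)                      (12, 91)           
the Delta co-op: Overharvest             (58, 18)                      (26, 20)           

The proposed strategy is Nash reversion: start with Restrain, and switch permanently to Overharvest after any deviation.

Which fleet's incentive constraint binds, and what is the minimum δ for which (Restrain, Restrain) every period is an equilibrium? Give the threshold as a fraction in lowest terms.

the Delta co-op; δ ≥ 5/8

the Delta co-op's threshold: (58−38)/(58−26) = 5/8.
the South fleet's threshold: (91−52)/(91−20) = 39/71.
5/8 > 39/71, so the Delta co-op binds and δ* = 5/8.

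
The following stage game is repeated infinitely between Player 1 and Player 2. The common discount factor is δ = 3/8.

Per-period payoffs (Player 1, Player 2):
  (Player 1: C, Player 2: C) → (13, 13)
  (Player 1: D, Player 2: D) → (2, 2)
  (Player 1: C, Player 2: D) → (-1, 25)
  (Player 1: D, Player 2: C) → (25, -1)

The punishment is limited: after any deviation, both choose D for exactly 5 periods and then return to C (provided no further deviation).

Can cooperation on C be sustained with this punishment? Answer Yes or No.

A one-shot deviation gives 25 now, then 2 for 5 periods, then back to 13.
Gain from deviating: (25−13) today; loss: (13−2) in each of the next 5 periods.
No-deviation condition: (13−2)(δ+…+δ^5) ≥ 25−13, i.e. δ+…+δ^5 ≥ 12/11.
At δ = 3/8: δ+…+δ^5 = 0.5956 < 1.0909.
So cooperation is not sustainable.

No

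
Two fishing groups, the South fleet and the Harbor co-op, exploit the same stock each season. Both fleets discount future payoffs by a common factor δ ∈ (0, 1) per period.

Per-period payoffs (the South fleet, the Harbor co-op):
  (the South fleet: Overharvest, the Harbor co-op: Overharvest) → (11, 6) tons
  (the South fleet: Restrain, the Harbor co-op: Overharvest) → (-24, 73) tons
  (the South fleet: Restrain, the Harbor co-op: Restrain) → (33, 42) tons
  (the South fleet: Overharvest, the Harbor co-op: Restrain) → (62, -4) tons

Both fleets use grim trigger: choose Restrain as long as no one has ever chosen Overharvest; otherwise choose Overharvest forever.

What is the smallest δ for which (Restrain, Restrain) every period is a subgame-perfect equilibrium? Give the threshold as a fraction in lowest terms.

29/51

For the South fleet: deviation gain 62−33 = 29, per-period punishment loss 33−11 = 22. IC gives δ ≥ 29/51.
For the Harbor co-op: gain 31, loss 36 per period, so δ ≥ 31/67.
The tighter constraint is the South fleet's, so cooperation needs δ ≥ 29/51.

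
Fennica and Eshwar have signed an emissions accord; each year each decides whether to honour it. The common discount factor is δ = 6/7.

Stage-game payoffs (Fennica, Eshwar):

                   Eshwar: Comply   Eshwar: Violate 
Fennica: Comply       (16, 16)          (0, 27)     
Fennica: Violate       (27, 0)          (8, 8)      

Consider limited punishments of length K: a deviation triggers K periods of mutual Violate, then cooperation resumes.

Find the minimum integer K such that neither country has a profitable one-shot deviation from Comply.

Need Σ_{k=1}^{K} δ^k ≥ (27−16)/(16−8) = 1.3750 at δ = 6/7.
At K = 1 the sum is 0.8571 < 1.3750; at K = 2 it is 1.5918 ≥ 1.3750.
So the minimum punishment length is K = 2.

2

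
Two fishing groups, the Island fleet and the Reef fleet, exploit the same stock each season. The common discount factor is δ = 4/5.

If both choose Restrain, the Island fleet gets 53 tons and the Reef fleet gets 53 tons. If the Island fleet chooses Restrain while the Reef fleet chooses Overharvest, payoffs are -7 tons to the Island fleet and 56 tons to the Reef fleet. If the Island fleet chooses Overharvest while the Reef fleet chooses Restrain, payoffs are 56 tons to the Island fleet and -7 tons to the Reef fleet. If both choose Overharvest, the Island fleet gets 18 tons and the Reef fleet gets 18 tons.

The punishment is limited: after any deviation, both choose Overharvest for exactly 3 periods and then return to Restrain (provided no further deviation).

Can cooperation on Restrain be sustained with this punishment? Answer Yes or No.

A one-shot deviation gives 56 now, then 18 for 3 periods, then back to 53.
Gain from deviating: (56−53) today; loss: (53−18) in each of the next 3 periods.
No-deviation condition: (53−18)(δ+…+δ^3) ≥ 56−53, i.e. δ+…+δ^3 ≥ 3/35.
At δ = 4/5: δ+…+δ^3 = 1.9520 ≥ 0.0857.
So cooperation is sustainable.

Yes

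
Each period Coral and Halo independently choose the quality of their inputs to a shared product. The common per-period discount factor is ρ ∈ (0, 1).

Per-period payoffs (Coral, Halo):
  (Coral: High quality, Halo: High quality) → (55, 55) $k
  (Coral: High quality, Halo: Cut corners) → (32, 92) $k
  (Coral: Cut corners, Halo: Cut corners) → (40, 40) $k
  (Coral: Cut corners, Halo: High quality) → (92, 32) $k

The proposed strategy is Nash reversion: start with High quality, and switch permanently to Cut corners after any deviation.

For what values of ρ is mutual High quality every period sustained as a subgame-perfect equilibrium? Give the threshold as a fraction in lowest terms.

One-period gain from deviating is 92 − 55 = 37. The loss is 55 − 40 = 15 in every subsequent period, with present value 15·ρ/(1−ρ).
Deviation is unprofitable when 15·ρ/(1−ρ) ≥ 37, i.e. ρ/(1−ρ) ≥ 37/15.
Equivalently ρ ≥ 37/(37+15) = 37/52.

37/52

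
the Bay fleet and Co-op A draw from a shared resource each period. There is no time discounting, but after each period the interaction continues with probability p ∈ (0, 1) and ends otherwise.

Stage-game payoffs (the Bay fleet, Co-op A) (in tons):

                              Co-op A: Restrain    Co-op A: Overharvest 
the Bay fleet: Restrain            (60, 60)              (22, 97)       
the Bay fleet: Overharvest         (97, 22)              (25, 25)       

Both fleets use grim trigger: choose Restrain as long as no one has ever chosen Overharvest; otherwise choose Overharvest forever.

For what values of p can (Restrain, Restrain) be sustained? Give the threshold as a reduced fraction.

37/72

With no time discounting, the continuation probability p plays the role of the discount factor.
Grim-trigger IC: 60/(1−p) ≥ 97 + 25p/(1−p) ⇒ p ≥ (97−60)/(97−25) = 37/72.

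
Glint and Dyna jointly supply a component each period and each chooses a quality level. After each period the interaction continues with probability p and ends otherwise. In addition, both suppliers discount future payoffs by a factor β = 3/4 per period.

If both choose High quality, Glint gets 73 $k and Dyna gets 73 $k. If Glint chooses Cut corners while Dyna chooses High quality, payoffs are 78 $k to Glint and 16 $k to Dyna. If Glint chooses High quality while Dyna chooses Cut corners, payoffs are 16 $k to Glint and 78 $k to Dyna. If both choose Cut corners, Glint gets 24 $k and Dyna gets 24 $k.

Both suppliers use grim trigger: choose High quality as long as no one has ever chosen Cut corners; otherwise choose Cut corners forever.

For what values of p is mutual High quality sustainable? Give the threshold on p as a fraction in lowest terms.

Expected continuation weight on next period's payoff is β·p = 3/4·p, which plays the role of the discount factor.
Cooperation requires 3/4·p ≥ (78−73)/(78−24) = 5/54, hence p ≥ 10/81.

10/81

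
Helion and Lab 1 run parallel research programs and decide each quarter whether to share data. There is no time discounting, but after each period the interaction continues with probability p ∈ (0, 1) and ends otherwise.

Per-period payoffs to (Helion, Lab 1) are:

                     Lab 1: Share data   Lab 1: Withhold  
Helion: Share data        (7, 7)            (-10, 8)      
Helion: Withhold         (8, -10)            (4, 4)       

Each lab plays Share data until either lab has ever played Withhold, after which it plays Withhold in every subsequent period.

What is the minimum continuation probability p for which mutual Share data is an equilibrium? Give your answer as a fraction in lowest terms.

With no time discounting, the continuation probability p plays the role of the discount factor.
Grim-trigger IC: 7/(1−p) ≥ 8 + 4p/(1−p) ⇒ p ≥ (8−7)/(8−4) = 1/4.

1/4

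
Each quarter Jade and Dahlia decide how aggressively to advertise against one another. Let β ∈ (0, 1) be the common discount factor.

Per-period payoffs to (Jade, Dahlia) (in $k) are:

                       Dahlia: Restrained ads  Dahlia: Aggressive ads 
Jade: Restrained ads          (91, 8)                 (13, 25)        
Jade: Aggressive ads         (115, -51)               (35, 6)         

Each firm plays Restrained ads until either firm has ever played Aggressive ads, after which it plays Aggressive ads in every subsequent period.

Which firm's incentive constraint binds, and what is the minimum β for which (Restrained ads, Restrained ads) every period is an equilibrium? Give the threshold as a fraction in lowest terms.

Dahlia; β ≥ 17/19

Jade: cooperation gives 91 each period; deviation gives 115 once then 35 forever.
  91/(1−β) ≥ 115 + 35β/(1−β) ⇒ β ≥ 24/80 = 3/10.
Dahlia: cooperation gives 8 each period; deviation gives 25 once then 6 forever.
  β ≥ 17/19.
Both must hold, so the binding constraint is Dahlia's: β ≥ 17/19.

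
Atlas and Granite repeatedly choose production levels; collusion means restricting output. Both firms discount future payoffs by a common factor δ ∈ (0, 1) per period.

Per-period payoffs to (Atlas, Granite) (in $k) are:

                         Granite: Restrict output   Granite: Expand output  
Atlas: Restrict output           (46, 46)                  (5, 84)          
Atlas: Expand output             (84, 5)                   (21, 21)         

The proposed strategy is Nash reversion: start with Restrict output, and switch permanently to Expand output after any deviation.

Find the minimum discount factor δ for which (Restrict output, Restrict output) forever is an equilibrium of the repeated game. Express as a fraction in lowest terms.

38/63

Under grim trigger the critical discount factor is (T−C)/(T−P) with T = 84, C = 46, P = 21.
δ* = (84−46)/(84−21) = 38/63.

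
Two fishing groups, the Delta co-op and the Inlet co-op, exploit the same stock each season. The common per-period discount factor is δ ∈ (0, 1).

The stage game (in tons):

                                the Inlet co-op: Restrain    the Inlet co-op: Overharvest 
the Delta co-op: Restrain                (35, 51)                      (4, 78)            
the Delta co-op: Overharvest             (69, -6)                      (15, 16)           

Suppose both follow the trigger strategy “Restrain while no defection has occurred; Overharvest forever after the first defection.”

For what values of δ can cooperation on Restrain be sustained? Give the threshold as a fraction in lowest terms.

17/27

the Delta co-op's threshold: (69−35)/(69−15) = 17/27.
the Inlet co-op's threshold: (78−51)/(78−16) = 27/62.
17/27 > 27/62, so the Delta co-op binds and δ* = 17/27.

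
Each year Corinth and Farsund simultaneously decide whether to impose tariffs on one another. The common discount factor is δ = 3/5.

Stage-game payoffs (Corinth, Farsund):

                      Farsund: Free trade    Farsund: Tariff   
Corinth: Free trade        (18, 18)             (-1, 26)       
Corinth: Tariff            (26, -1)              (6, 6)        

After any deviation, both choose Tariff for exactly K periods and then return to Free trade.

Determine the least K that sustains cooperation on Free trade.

2

No profitable deviation requires (18−6)(δ+…+δ^K) ≥ 26−18, i.e. δ+…+δ^K ≥ 2/3 ≈ 0.6667.
With δ = 3/5, the partial sums are K=1: 0.6000, K=2: 0.9600.
K = 2 is the first length at which the sum reaches 0.6667.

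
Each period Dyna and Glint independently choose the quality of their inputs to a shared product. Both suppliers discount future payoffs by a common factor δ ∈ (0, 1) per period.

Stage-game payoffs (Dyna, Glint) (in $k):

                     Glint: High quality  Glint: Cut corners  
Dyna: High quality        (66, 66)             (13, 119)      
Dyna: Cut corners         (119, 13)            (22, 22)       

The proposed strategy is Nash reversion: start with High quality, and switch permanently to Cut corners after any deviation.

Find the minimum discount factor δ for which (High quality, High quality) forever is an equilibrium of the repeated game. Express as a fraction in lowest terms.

53/97

66/(1−δ) ≥ 119 + 22δ/(1−δ)
66 ≥ 119 − 97δ
δ ≥ 53/97.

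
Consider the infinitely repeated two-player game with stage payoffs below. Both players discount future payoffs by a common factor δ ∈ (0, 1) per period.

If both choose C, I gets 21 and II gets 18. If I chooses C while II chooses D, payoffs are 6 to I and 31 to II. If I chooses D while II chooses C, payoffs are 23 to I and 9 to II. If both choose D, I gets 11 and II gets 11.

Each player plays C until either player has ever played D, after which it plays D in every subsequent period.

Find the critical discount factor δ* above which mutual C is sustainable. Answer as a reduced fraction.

13/20

For I: deviation gain 23−21 = 2, per-period punishment loss 21−11 = 10. IC gives δ ≥ 2/12 = 1/6.
For II: gain 13, loss 7 per period, so δ ≥ 13/20.
The tighter constraint is II's, so cooperation needs δ ≥ 13/20.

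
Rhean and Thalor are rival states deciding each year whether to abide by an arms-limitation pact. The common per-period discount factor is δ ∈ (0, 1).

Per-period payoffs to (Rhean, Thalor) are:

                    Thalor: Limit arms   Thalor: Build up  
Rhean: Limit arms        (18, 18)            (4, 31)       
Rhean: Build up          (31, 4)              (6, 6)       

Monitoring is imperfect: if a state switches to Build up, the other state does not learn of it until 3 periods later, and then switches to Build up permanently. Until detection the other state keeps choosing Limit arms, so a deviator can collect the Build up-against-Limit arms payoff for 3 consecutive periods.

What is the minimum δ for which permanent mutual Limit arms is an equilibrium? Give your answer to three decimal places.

A deviator earns 31 for 3 periods, then 6 forever; cooperating earns 18 forever. Multiplying the IC by (1−δ):
18 ≥ 31(1−δ^3) + 6δ^3, so 25·δ^3 ≥ 13 and δ^3 ≥ 13/25.
δ ≥ (13/25)^(1/3) ≈ 0.804.

0.804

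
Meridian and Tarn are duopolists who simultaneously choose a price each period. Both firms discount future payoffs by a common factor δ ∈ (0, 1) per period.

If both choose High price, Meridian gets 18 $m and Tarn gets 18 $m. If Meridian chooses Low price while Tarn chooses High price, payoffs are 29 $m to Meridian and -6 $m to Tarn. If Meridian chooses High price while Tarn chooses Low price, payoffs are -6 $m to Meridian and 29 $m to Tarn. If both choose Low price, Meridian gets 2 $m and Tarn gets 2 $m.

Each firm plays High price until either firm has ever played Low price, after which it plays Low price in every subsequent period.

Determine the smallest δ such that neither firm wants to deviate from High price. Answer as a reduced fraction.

11/27

Under grim trigger the critical discount factor is (T−C)/(T−P) with T = 29, C = 18, P = 2.
δ* = (29−18)/(29−2) = 11/27.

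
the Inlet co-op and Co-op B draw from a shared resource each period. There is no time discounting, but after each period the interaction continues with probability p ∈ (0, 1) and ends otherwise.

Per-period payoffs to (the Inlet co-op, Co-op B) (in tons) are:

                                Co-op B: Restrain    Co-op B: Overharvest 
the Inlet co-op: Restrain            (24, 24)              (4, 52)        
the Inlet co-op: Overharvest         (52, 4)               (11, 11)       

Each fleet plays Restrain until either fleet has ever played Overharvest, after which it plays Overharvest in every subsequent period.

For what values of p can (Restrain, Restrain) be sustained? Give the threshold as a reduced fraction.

With no time discounting, the continuation probability p plays the role of the discount factor.
Grim-trigger IC: 24/(1−p) ≥ 52 + 11p/(1−p) ⇒ p ≥ (52−24)/(52−11) = 28/41.

28/41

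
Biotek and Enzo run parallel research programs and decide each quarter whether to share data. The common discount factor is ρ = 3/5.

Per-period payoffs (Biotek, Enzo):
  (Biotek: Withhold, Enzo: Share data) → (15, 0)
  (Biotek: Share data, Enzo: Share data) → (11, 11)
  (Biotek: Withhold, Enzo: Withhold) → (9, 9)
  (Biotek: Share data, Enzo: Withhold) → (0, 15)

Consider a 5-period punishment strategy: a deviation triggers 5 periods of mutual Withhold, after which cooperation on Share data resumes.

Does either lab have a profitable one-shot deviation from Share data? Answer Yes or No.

Comparing payoff streams over the 6 periods until play realigns: cooperate → 11(1+ρ+…+ρ^5); deviate → 15 + 9(ρ+…+ρ^5).
Cooperation is sustained iff (11−9)(ρ+…+ρ^5) ≥ 15−11.
ρ+…+ρ^5 = 3/5·(1−(3/5)^5)/(1−3/5) = 1.3834, and (15−11)/(11−9) = 2.0000.
1.3834 < 2.0000, so cooperation is not sustainable.

Yes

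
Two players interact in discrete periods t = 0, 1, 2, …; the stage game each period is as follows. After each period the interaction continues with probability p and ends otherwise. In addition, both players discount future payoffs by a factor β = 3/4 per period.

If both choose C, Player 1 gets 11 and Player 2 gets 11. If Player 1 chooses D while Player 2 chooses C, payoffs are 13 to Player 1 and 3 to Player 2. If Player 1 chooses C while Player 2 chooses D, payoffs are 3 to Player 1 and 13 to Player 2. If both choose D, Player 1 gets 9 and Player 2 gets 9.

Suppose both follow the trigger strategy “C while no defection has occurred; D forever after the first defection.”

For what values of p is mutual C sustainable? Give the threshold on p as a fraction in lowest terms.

2/3

With continuation probability p and discount β, the effective per-period discount factor is βp.
Grim-trigger IC: βp ≥ (13−11)/(13−9) = 1/2.
So p ≥ (1/2)/(3/4) = 2/3.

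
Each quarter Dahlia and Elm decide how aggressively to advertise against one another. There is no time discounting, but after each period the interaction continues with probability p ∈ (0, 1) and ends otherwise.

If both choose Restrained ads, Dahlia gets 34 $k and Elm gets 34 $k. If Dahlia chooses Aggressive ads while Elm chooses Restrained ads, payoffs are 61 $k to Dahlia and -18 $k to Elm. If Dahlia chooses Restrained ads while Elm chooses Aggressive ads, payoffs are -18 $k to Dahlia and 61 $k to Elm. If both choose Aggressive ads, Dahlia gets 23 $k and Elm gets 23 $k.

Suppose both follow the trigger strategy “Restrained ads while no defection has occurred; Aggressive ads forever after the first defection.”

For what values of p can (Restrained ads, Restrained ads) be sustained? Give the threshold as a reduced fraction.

Expected cooperation value is 34 + p·34 + p²·34 + … = 34/(1−p); deviation gives 61 + p·23/(1−p).
34 ≥ 61(1−p) + 23p ⇒ 38p ≥ 27 ⇒ p ≥ 27/38.

27/38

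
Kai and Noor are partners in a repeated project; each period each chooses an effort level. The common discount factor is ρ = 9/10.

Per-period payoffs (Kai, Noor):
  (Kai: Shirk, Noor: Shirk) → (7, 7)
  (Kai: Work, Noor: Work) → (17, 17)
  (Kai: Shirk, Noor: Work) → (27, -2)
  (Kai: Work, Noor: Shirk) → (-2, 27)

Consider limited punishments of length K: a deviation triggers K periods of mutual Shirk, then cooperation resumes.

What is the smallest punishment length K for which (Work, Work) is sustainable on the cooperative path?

2

IC: ρ(1−ρ^K)/(1−ρ) ≥ (27−17)/(17−7) = 1.
With ρ = 9/10: need 1 − ρ^K ≥ 1·(1−9/10)/(9/10), i.e. ρ^K ≤ 0.8889.
Since (9/10)^1 = 0.9000 and (9/10)^2 = 0.8100, the smallest such K is 2.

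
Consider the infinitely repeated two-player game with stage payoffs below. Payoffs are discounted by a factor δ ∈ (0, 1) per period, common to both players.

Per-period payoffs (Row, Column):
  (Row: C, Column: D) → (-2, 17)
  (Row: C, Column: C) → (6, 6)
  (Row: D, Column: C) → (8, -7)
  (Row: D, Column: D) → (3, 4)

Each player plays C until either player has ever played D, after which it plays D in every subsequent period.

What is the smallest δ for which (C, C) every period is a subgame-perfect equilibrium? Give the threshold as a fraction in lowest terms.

Row: cooperation gives 6 each period; deviation gives 8 once then 3 forever.
  6/(1−δ) ≥ 8 + 3δ/(1−δ) ⇒ δ ≥ 2/5.
Column: cooperation gives 6 each period; deviation gives 17 once then 4 forever.
  δ ≥ 11/13.
Both must hold, so the binding constraint is Column's: δ ≥ 11/13.

11/13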